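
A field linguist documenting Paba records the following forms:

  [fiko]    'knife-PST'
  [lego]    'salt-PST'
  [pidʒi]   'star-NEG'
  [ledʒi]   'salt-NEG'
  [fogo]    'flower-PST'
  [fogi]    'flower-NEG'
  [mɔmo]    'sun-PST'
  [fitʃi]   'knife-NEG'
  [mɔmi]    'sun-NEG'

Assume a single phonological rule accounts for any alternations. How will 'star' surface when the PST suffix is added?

[pigo]

'salt' shows [g] ~ [dʒ] at the end of the stem ([lego] vs [ledʒi]).
Compare 'flower', with invariant [g] in [fogo] and [fogi]: an analysis with underlying /g/ and a rule producing [dʒ] before the NEG suffix would wrongly predict alternation here too.
Therefore /dʒ/ is basic and [g] is derived by depalatalization (palato-alveolar /tʃ/ and /dʒ/ become [k] and [g] when no front vowel follows).
From [pidʒi] the stem 'star' is /pidʒ/; when no front vowel follows this yields [pigo].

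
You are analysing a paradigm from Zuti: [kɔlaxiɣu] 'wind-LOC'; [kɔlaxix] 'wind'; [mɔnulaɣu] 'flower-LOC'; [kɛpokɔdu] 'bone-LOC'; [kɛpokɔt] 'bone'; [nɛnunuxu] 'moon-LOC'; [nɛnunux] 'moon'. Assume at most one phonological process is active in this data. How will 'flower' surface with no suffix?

The stem for 'wind' ends in [ɣ] in [kɔlaxiɣu] but [x] in [kɔlaxix].
The stem 'moon' ([nɛnunuxu], [nɛnunux]) shows [x] unchanged in both environments, so [x] cannot be basic with [ɣ] derived before the LOC suffix.
The underlying segment must be /ɣ/; voiced obstruents become voiceless word-finally, yielding [x] there.
The one attested form of 'flower', [mɔnulaɣu], shows underlying /mɔnulaɣ/. Applying the same rule word-finally gives [mɔnulax].

[mɔnulax]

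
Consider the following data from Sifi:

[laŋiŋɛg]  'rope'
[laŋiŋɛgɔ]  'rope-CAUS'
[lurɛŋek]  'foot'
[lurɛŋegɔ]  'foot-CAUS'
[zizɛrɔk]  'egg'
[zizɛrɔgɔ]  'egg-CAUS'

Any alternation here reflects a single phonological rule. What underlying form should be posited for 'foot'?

The root 'foot' surfaces as [lurɛŋek] and [lurɛŋegɔ], with a stem-final [k] ~ [g] alternation.
If /g/ were underlying and a rule turned it into [k] in isolation, 'rope' would also alternate; but it has [g] in both [laŋiŋɛg] and [laŋiŋɛgɔ].
So /k/ is underlying, and a rule of intervocalic voicing — voiceless stops become voiced between vowels — gives [g].

/lurɛŋek/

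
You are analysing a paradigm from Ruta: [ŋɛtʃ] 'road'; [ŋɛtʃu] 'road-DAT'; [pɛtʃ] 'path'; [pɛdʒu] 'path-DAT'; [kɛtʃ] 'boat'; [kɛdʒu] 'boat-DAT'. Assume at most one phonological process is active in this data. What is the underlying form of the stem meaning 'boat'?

The stem for 'boat' ends in [tʃ] in [kɛtʃ] but [dʒ] in [kɛdʒu].
Compare 'road', with invariant [tʃ] in [ŋɛtʃ] and [ŋɛtʃu]: an analysis with underlying /tʃ/ and a rule producing [dʒ] before the DAT suffix would wrongly predict alternation here too.
Therefore /dʒ/ is basic and [tʃ] is derived by word-final obstruent devoicing (voiced obstruents become voiceless word-finally).
Hence 'boat' is /kɛdʒ/ underlyingly.

/kɛdʒ/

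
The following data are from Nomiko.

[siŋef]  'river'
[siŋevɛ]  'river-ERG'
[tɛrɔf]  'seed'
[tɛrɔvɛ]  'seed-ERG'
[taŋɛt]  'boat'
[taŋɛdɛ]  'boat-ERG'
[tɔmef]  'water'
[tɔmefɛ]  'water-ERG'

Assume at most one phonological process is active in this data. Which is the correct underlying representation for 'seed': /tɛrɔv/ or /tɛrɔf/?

The stem for 'seed' ends in [f] in [tɛrɔf] but [v] in [tɛrɔvɛ].
But 'water' keeps [f] in both environments ([tɔmef], [tɔmefɛ]), so there is no rule changing /f/ to [v] before the ERG suffix.
So /v/ is underlying, and a rule of word-final obstruent devoicing — voiced obstruents become voiceless word-finally — gives [f].

/tɛrɔv/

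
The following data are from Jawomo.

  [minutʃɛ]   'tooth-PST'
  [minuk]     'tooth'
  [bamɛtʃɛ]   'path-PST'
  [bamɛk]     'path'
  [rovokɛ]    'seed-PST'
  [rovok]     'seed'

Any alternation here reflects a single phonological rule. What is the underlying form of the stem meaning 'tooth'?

/minutʃ/

In [minutʃɛ] and [minuk] the final segment of 'tooth' alternates: [tʃ] ~ [k].
If /k/ were underlying and a rule turned it into [tʃ] before the PST suffix, 'seed' would also alternate; but it has [k] in both [rovokɛ] and [rovok].
The underlying segment must be /tʃ/; palato-alveolar /tʃ/ becomes [k] when no front vowel follows, yielding [k] there.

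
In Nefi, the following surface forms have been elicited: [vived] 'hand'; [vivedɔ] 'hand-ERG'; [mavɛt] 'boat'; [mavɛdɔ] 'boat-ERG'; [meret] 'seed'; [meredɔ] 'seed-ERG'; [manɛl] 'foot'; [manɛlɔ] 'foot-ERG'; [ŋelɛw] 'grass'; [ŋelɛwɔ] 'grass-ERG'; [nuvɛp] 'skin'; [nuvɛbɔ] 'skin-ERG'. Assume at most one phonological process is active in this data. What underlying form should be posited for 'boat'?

'boat' shows [t] ~ [d] at the end of the stem ([mavɛt] vs [mavɛdɔ]).
Compare 'hand', with invariant [d] in [vived] and [vivedɔ]: an analysis with underlying /d/ and a rule producing [t] in isolation would wrongly predict alternation here too.
The alternation reflects intervocalic voicing: voiceless stops become voiced between vowels. /t/ is underlying.
Hence 'boat' is /mavɛt/ underlyingly.

/mavɛt/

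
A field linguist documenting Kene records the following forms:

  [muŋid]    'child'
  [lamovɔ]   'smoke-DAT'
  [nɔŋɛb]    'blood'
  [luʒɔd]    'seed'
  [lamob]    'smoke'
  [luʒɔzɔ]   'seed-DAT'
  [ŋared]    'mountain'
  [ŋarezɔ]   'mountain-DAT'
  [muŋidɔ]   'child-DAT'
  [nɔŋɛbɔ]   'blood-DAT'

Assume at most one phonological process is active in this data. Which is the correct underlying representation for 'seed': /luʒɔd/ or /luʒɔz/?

/luʒɔz/

'seed' shows [z] ~ [d] at the end of the stem ([luʒɔzɔ] vs [luʒɔd]).
The stem 'child' ([muŋidɔ], [muŋid]) shows [d] unchanged in both environments, so [d] cannot be basic with [z] derived before the DAT suffix.
Therefore /z/ is basic and [d] is derived by word-final hardening (voiced fricatives become stops word-finally).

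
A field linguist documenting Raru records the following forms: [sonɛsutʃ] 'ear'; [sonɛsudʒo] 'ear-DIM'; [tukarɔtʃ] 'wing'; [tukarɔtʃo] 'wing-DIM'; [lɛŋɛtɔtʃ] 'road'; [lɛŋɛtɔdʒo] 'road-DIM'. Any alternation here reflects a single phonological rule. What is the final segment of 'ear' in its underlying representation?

'ear' shows [tʃ] ~ [dʒ] at the end of the stem ([sonɛsutʃ] vs [sonɛsudʒo]).
If /tʃ/ were underlying and a rule turned it into [dʒ] before the DIM suffix, 'wing' would also alternate; but it has [tʃ] in both [tukarɔtʃ] and [tukarɔtʃo].
So /dʒ/ is underlying, and a rule of word-final obstruent devoicing — voiced obstruents become voiceless word-finally — gives [tʃ].

/dʒ/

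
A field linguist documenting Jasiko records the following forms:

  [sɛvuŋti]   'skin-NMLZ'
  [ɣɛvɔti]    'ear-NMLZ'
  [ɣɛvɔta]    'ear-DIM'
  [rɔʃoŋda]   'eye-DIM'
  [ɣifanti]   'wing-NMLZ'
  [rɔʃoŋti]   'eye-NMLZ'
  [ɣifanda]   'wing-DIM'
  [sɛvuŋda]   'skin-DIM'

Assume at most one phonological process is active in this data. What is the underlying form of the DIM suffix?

The DIM suffix surfaces as [-da] and [-ta], depending on the final segment of the stem.
By contrast the NMLZ suffix keeps its initial [t] throughout — that segment must be underlying.
So the underlying form is /-da/, and voiced stops become voiceless after a vowel.

/-da/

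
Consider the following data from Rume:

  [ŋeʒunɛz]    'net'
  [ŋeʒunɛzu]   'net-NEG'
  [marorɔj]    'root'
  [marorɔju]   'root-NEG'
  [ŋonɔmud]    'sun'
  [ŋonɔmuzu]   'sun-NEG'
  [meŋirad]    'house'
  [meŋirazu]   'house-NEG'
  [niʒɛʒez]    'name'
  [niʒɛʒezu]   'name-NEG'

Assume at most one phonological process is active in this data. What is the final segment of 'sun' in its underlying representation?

/d/

'sun' shows [d] ~ [z] at the end of the stem ([ŋonɔmud] vs [ŋonɔmuzu]).
The stem 'net' ([ŋeʒunɛz], [ŋeʒunɛzu]) shows [z] unchanged in both environments, so [z] cannot be basic with [d] derived in isolation.
The alternation reflects intervocalic spirantization: voiced stops become fricatives between vowels. /d/ is underlying.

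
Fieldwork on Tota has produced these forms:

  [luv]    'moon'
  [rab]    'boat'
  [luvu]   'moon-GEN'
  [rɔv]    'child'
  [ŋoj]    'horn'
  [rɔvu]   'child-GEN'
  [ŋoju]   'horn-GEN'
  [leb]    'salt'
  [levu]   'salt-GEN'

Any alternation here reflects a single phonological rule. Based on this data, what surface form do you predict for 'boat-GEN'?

[ravu]

The stem for 'salt' ends in [b] in [leb] but [v] in [levu].
Compare 'moon', with invariant [v] in [luv] and [luvu]: an analysis with underlying /v/ and a rule producing [b] in isolation would wrongly predict alternation here too.
The underlying segment must be /b/; voiced stops become fricatives between vowels, yielding [v] there.
The one attested form of 'boat', [rab], shows underlying /rab/. Applying the same rule between vowels gives [ravu].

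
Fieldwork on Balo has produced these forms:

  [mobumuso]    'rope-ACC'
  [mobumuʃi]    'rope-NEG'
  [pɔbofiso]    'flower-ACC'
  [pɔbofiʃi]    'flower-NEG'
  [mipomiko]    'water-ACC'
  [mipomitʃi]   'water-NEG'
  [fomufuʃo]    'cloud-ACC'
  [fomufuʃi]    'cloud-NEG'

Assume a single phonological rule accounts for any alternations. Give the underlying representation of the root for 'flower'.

'flower' shows [s] ~ [ʃ] at the end of the stem ([pɔbofiso] vs [pɔbofiʃi]).
The stem 'cloud' ([fomufuʃo], [fomufuʃi]) shows [ʃ] unchanged in both environments, so [ʃ] cannot be basic with [s] derived before the ACC suffix.
So /s/ is underlying, and a rule of palatalization before a front vowel — /k/ and /s/ become palato-alveolar [tʃ] and [ʃ] before a front vowel — gives [ʃ].
The underlying form of 'flower' is therefore /pɔbofis/.

/pɔbofis/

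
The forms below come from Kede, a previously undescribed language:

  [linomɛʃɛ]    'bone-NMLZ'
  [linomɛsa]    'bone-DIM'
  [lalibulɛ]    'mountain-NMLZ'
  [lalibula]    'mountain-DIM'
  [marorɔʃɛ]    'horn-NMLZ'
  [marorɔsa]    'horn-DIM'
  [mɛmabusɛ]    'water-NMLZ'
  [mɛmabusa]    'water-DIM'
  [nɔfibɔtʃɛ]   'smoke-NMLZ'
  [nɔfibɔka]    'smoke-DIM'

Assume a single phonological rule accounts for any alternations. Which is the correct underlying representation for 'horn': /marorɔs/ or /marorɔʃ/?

/marorɔʃ/

'horn' shows [ʃ] ~ [s] at the end of the stem ([marorɔʃɛ] vs [marorɔsa]).
Compare 'water', with invariant [s] in [mɛmabusɛ] and [mɛmabusa]: an analysis with underlying /s/ and a rule producing [ʃ] before the NMLZ suffix would wrongly predict alternation here too.
So /ʃ/ is underlying, and a rule of depalatalization — palato-alveolar /tʃ/ and /ʃ/ become [k] and [s] when no front vowel follows — gives [s].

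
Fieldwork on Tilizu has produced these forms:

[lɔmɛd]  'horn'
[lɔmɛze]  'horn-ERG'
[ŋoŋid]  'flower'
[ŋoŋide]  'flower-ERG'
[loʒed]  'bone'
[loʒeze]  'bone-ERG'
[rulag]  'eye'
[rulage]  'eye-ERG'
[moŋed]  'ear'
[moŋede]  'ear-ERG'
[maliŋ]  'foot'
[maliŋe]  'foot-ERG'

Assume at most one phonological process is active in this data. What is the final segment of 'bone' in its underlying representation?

In [loʒed] and [loʒeze] the final segment of 'bone' alternates: [d] ~ [z].
The stem 'ear' ([moŋed], [moŋede]) shows [d] unchanged in both environments, so [d] cannot be basic with [z] derived before the ERG suffix.
The underlying segment must be /z/; voiced fricatives become stops word-finally, yielding [d] there.

/z/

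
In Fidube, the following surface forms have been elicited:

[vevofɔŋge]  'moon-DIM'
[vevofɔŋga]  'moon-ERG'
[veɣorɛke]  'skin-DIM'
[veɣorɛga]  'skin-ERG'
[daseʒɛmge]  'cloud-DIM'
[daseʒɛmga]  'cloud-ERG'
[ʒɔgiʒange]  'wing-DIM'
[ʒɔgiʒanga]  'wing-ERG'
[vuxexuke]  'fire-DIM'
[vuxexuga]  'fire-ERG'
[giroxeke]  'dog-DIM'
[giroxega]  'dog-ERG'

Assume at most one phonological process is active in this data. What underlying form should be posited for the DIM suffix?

The DIM morpheme has two allomorphs, [-ge] and [-ke].
By contrast the ERG suffix keeps its initial [g] throughout — that segment must be underlying.
The DIM suffix is therefore /-ke/ underlyingly, with post-nasal voicing: voiceless stops become voiced after a nasal.

/-ke/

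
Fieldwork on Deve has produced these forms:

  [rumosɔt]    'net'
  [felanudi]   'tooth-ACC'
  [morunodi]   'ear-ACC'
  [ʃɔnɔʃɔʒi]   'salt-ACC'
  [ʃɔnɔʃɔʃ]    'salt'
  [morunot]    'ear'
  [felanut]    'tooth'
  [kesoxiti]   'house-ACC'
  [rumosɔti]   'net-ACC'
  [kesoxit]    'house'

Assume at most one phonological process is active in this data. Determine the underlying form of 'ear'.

The root 'ear' surfaces as [morunodi] and [morunot], with a stem-final [d] ~ [t] alternation.
The stem 'net' ([rumosɔti], [rumosɔt]) shows [t] unchanged in both environments, so [t] cannot be basic with [d] derived before the ACC suffix.
The underlying segment must be /d/; voiced obstruents become voiceless word-finally, yielding [t] there.

/morunod/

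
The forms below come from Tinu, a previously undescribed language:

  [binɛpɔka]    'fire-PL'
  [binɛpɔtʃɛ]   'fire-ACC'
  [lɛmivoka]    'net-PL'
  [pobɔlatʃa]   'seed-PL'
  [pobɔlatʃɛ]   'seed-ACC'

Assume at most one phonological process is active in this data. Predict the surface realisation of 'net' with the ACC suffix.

The root 'fire' surfaces as [binɛpɔka] and [binɛpɔtʃɛ], with a stem-final [k] ~ [tʃ] alternation.
Compare 'seed', with invariant [tʃ] in [pobɔlatʃa] and [pobɔlatʃɛ]: an analysis with underlying /tʃ/ and a rule producing [k] before the PL suffix would wrongly predict alternation here too.
The underlying segment must be /k/; /k/ becomes palato-alveolar [tʃ] before a front vowel, yielding [tʃ] there.
From [lɛmivoka] the stem 'net' is /lɛmivok/; before a front vowel this yields [lɛmivotʃɛ].

[lɛmivotʃɛ]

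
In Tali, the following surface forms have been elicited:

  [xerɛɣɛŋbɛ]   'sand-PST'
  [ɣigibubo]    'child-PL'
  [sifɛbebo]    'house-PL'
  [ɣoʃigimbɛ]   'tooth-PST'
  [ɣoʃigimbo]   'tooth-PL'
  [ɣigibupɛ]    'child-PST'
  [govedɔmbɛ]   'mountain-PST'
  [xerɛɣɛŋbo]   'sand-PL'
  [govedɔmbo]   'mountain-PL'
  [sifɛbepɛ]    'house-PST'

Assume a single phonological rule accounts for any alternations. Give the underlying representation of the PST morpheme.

/-pɛ/

The PST morpheme has two allomorphs, [-bɛ] and [-pɛ].
The PL suffix, which begins with [b], is invariant after every stem; so [b] is not altered by any rule here.
The PST suffix is therefore /-pɛ/ underlyingly, with post-nasal voicing: voiceless stops become voiced after a nasal.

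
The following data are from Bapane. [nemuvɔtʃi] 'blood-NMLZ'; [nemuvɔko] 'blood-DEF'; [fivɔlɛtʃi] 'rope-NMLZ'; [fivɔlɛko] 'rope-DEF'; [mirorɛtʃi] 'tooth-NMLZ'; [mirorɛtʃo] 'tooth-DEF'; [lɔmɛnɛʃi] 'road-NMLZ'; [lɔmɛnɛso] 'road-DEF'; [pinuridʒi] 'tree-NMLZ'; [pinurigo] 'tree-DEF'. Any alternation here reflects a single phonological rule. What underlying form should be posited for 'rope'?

/fivɔlɛk/

In [fivɔlɛtʃi] and [fivɔlɛko] the final segment of 'rope' alternates: [tʃ] ~ [k].
But 'tooth' keeps [tʃ] in both environments ([mirorɛtʃi], [mirorɛtʃo]), so there is no rule changing /tʃ/ to [k] before the DEF suffix.
Therefore /k/ is basic and [tʃ] is derived by palatalization before a front vowel (/k/, /g/ and /s/ become palato-alveolar [tʃ], [dʒ] and [ʃ] before a front vowel).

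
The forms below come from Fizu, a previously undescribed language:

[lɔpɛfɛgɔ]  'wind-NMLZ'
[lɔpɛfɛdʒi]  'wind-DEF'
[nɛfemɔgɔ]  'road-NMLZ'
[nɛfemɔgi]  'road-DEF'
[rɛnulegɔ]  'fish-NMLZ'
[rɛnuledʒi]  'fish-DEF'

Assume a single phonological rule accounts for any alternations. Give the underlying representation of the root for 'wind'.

/lɔpɛfɛdʒ/

In [lɔpɛfɛgɔ] and [lɔpɛfɛdʒi] the final segment of 'wind' alternates: [g] ~ [dʒ].
But 'road' keeps [g] in both environments ([nɛfemɔgɔ], [nɛfemɔgi]), so there is no rule changing /g/ to [dʒ] before the DEF suffix.
So /dʒ/ is underlying, and a rule of depalatalization — palato-alveolar /dʒ/ becomes [g] when no front vowel follows — gives [g].
The underlying form of 'wind' is therefore /lɔpɛfɛdʒ/.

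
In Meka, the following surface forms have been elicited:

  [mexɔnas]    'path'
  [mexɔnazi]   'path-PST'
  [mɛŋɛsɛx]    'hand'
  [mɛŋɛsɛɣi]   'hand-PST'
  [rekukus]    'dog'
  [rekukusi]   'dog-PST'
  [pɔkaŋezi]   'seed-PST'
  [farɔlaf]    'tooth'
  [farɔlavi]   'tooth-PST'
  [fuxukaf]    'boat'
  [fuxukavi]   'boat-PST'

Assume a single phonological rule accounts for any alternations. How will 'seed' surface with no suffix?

[pɔkaŋes]

'path' shows [s] ~ [z] at the end of the stem ([mexɔnas] vs [mexɔnazi]).
Compare 'dog', with invariant [s] in [rekukus] and [rekukusi]: an analysis with underlying /s/ and a rule producing [z] before the PST suffix would wrongly predict alternation here too.
The underlying segment must be /z/; voiced obstruents become voiceless word-finally, yielding [s] there.
The one attested form of 'seed', [pɔkaŋezi], shows underlying /pɔkaŋez/. Applying the same rule word-finally gives [pɔkaŋes].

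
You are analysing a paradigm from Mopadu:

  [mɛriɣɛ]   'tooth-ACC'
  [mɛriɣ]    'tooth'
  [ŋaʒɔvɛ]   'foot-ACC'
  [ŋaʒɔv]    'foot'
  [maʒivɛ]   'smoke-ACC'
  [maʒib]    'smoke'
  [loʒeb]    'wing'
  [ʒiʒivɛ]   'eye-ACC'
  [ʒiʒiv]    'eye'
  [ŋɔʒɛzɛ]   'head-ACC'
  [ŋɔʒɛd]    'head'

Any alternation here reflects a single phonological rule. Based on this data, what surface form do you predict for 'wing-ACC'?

[loʒevɛ]

The stem for 'smoke' ends in [v] in [maʒivɛ] but [b] in [maʒib].
If /v/ were underlying and a rule turned it into [b] in isolation, 'foot' would also alternate; but it has [v] in both [ŋaʒɔvɛ] and [ŋaʒɔv].
The alternation reflects intervocalic spirantization: voiced stops become fricatives between vowels. /b/ is underlying.
From [loʒeb] the stem 'wing' is /loʒeb/; between vowels this yields [loʒevɛ].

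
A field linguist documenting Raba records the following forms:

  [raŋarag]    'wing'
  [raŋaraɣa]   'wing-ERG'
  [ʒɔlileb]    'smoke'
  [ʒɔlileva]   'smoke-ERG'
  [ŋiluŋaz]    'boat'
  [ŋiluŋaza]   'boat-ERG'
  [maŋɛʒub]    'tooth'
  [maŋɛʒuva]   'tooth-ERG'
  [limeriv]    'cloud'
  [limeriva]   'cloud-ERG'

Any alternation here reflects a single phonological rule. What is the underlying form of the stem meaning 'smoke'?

In [ʒɔlileb] and [ʒɔlileva] the final segment of 'smoke' alternates: [b] ~ [v].
But 'cloud' keeps [v] in both environments ([limeriv], [limeriva]), so there is no rule changing /v/ to [b] in isolation.
Therefore /b/ is basic and [v] is derived by intervocalic spirantization (voiced stops become fricatives between vowels).

/ʒɔlileb/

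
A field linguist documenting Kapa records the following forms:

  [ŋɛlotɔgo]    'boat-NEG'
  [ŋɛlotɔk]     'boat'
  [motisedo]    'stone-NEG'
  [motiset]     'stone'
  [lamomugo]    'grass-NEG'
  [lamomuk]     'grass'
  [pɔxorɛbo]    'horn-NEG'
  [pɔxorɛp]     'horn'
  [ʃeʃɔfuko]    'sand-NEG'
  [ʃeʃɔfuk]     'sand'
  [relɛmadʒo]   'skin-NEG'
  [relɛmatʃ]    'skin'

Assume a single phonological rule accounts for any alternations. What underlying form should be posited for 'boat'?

/ŋɛlotɔg/

In [ŋɛlotɔgo] and [ŋɛlotɔk] the final segment of 'boat' alternates: [g] ~ [k].
Compare 'sand', with invariant [k] in [ʃeʃɔfuko] and [ʃeʃɔfuk]: an analysis with underlying /k/ and a rule producing [g] before the NEG suffix would wrongly predict alternation here too.
Therefore /g/ is basic and [k] is derived by word-final obstruent devoicing (voiced obstruents become voiceless word-finally).
The underlying form of 'boat' is therefore /ŋɛlotɔg/.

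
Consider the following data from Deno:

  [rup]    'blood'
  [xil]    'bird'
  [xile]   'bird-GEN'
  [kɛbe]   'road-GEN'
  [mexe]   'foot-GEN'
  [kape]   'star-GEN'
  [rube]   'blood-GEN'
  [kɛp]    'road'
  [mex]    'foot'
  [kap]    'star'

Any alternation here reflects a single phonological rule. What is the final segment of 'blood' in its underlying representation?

/b/

'blood' shows [b] ~ [p] at the end of the stem ([rube] vs [rup]).
But 'star' keeps [p] in both environments ([kape], [kap]), so there is no rule changing /p/ to [b] before the GEN suffix.
Therefore /b/ is basic and [p] is derived by word-final obstruent devoicing (voiced obstruents become voiceless word-finally).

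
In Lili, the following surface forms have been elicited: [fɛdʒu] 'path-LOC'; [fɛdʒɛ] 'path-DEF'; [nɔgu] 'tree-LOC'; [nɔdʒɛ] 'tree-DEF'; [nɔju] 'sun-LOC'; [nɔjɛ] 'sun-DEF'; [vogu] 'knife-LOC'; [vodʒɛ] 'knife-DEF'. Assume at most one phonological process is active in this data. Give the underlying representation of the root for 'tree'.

The root 'tree' surfaces as [nɔgu] and [nɔdʒɛ], with a stem-final [g] ~ [dʒ] alternation.
Compare 'path', with invariant [dʒ] in [fɛdʒu] and [fɛdʒɛ]: an analysis with underlying /dʒ/ and a rule producing [g] before the LOC suffix would wrongly predict alternation here too.
So /g/ is underlying, and a rule of palatalization before a front vowel — /g/ becomes palato-alveolar [dʒ] before a front vowel — gives [dʒ].
Hence 'tree' is /nɔg/ underlyingly.

/nɔg/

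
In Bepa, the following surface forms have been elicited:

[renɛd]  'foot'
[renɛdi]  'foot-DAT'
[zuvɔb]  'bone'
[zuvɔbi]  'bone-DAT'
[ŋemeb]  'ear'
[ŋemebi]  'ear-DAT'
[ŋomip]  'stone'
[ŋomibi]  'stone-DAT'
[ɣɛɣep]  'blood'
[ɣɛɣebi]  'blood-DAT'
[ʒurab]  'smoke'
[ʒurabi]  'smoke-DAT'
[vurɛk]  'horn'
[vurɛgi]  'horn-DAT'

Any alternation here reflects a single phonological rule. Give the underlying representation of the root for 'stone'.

'stone' shows [p] ~ [b] at the end of the stem ([ŋomip] vs [ŋomibi]).
But 'ear' keeps [b] in both environments ([ŋemeb], [ŋemebi]), so there is no rule changing /b/ to [p] in isolation.
So /p/ is underlying, and a rule of intervocalic voicing — voiceless stops become voiced between vowels — gives [b].
Hence 'stone' is /ŋomip/ underlyingly.

/ŋomip/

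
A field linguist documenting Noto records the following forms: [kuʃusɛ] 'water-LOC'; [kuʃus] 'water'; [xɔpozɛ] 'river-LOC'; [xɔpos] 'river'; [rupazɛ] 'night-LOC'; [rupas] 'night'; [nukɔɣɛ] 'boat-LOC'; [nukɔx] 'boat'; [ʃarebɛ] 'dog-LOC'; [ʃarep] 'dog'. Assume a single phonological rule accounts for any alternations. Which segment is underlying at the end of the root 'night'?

/z/

The root 'night' surfaces as [rupazɛ] and [rupas], with a stem-final [z] ~ [s] alternation.
But 'water' keeps [s] in both environments ([kuʃusɛ], [kuʃus]), so there is no rule changing /s/ to [z] before the LOC suffix.
Therefore /z/ is basic and [s] is derived by word-final obstruent devoicing (voiced obstruents become voiceless word-finally).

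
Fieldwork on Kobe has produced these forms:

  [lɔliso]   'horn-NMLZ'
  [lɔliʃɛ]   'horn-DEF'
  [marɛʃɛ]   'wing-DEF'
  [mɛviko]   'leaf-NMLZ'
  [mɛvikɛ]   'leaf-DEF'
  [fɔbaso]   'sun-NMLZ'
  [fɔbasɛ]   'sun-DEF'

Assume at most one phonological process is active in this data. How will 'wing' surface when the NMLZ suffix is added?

[marɛso]

The root 'horn' surfaces as [lɔliso] and [lɔliʃɛ], with a stem-final [s] ~ [ʃ] alternation.
But 'sun' keeps [s] in both environments ([fɔbaso], [fɔbasɛ]), so there is no rule changing /s/ to [ʃ] before the DEF suffix.
The alternation reflects depalatalization: palato-alveolar /ʃ/ becomes [s] when no front vowel follows. /ʃ/ is underlying.
The one attested form of 'wing', [marɛʃɛ], shows underlying /marɛʃ/. Applying the same rule when no front vowel follows gives [marɛso].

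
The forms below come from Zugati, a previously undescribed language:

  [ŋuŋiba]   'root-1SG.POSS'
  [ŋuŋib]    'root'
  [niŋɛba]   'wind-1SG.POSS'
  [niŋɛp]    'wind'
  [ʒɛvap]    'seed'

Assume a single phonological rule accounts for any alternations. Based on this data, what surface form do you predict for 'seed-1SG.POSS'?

In [niŋɛba] and [niŋɛp] the final segment of 'wind' alternates: [b] ~ [p].
Compare 'root', with invariant [b] in [ŋuŋiba] and [ŋuŋib]: an analysis with underlying /b/ and a rule producing [p] in isolation would wrongly predict alternation here too.
The underlying segment must be /p/; voiceless stops become voiced between vowels, yielding [b] there.
The one attested form of 'seed', [ʒɛvap], shows underlying /ʒɛvap/. Applying the same rule between vowels gives [ʒɛvaba].

[ʒɛvaba]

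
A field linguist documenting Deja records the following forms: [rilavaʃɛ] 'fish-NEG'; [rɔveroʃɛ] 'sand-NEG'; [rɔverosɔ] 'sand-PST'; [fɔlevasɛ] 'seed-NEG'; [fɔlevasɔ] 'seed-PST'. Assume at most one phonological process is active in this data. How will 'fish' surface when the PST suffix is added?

'sand' shows [ʃ] ~ [s] at the end of the stem ([rɔveroʃɛ] vs [rɔverosɔ]).
If /s/ were underlying and a rule turned it into [ʃ] before the NEG suffix, 'seed' would also alternate; but it has [s] in both [fɔlevasɛ] and [fɔlevasɔ].
The underlying segment must be /ʃ/; palato-alveolar /ʃ/ becomes [s] when no front vowel follows, yielding [s] there.
The one attested form of 'fish', [rilavaʃɛ], shows underlying /rilavaʃ/. Applying the same rule when no front vowel follows gives [rilavasɔ].

[rilavasɔ]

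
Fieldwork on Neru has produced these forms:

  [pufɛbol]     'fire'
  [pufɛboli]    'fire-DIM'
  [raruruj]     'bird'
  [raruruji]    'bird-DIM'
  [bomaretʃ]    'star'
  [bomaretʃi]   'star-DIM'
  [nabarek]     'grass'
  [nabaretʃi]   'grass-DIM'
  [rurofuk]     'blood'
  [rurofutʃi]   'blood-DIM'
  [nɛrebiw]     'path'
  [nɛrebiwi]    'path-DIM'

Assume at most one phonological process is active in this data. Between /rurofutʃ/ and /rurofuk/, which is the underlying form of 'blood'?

The stem for 'blood' ends in [k] in [rurofuk] but [tʃ] in [rurofutʃi].
If /tʃ/ were underlying and a rule turned it into [k] in isolation, 'star' would also alternate; but it has [tʃ] in both [bomaretʃ] and [bomaretʃi].
The alternation reflects palatalization before a front vowel: /k/ becomes palato-alveolar [tʃ] before a front vowel. /k/ is underlying.

/rurofuk/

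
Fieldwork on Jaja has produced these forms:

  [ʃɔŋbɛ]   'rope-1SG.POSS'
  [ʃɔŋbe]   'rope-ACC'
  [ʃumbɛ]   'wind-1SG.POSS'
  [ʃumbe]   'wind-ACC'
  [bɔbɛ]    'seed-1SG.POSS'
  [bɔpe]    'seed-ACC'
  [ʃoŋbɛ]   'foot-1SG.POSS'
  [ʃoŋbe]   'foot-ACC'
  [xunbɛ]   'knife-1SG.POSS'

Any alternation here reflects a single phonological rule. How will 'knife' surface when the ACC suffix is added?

[xunbe]

The ACC morpheme has two allomorphs, [-be] and [-pe].
By contrast the 1SG.POSS suffix keeps its initial [b] throughout — that segment must be underlying.
So the underlying form is /-pe/, and voiceless stops become voiced after a nasal.
After 'knife', which ends in a nasal, the suffix surfaces as [-be], giving [xunbe].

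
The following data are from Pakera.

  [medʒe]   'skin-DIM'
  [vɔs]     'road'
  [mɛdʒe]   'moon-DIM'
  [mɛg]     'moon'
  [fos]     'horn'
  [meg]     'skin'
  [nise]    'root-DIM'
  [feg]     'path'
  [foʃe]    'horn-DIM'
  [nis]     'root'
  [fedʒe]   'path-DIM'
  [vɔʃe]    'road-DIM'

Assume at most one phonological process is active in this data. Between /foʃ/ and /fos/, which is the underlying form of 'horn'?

The root 'horn' surfaces as [fos] and [foʃe], with a stem-final [s] ~ [ʃ] alternation.
If /s/ were underlying and a rule turned it into [ʃ] before the DIM suffix, 'root' would also alternate; but it has [s] in both [nis] and [nise].
Therefore /ʃ/ is basic and [s] is derived by depalatalization (palato-alveolar /dʒ/ and /ʃ/ become [g] and [s] when no front vowel follows).

/foʃ/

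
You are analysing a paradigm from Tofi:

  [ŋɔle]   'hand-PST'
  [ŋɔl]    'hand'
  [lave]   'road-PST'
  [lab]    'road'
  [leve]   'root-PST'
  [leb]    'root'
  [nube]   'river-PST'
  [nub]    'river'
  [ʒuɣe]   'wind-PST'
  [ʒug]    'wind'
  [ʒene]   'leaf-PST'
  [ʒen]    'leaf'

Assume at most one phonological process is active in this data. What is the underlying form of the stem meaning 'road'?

The root 'road' surfaces as [lave] and [lab], with a stem-final [v] ~ [b] alternation.
Compare 'river', with invariant [b] in [nube] and [nub]: an analysis with underlying /b/ and a rule producing [v] before the PST suffix would wrongly predict alternation here too.
Therefore /v/ is basic and [b] is derived by word-final hardening (voiced fricatives become stops word-finally).

/lav/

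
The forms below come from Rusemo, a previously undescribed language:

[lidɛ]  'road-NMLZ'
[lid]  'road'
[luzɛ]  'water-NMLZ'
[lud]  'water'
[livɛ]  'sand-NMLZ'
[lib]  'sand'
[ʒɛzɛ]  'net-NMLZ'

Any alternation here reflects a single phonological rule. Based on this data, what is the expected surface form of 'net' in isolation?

In [luzɛ] and [lud] the final segment of 'water' alternates: [z] ~ [d].
The stem 'road' ([lidɛ], [lid]) shows [d] unchanged in both environments, so [d] cannot be basic with [z] derived before the NMLZ suffix.
Therefore /z/ is basic and [d] is derived by word-final hardening (voiced fricatives become stops word-finally).
The one attested form of 'net', [ʒɛzɛ], shows underlying /ʒɛz/. Applying the same rule word-finally gives [ʒɛd].

[ʒɛd]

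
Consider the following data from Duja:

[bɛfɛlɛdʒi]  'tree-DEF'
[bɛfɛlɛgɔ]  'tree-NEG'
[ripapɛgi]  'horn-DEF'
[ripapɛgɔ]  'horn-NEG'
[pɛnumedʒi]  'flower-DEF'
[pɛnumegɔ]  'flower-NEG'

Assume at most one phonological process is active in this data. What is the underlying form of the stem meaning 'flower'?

/pɛnumedʒ/

'flower' shows [dʒ] ~ [g] at the end of the stem ([pɛnumedʒi] vs [pɛnumegɔ]).
The stem 'horn' ([ripapɛgi], [ripapɛgɔ]) shows [g] unchanged in both environments, so [g] cannot be basic with [dʒ] derived before the DEF suffix.
The alternation reflects depalatalization: palato-alveolar /dʒ/ becomes [g] when no front vowel follows. /dʒ/ is underlying.
The underlying form of 'flower' is therefore /pɛnumedʒ/.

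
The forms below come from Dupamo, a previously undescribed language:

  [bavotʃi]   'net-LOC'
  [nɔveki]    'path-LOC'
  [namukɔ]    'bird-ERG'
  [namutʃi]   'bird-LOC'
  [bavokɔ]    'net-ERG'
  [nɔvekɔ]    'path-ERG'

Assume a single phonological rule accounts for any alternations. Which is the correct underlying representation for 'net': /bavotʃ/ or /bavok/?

/bavotʃ/

The root 'net' surfaces as [bavotʃi] and [bavokɔ], with a stem-final [tʃ] ~ [k] alternation.
If /k/ were underlying and a rule turned it into [tʃ] before the LOC suffix, 'path' would also alternate; but it has [k] in both [nɔveki] and [nɔvekɔ].
Therefore /tʃ/ is basic and [k] is derived by depalatalization (palato-alveolar /tʃ/ becomes [k] when no front vowel follows).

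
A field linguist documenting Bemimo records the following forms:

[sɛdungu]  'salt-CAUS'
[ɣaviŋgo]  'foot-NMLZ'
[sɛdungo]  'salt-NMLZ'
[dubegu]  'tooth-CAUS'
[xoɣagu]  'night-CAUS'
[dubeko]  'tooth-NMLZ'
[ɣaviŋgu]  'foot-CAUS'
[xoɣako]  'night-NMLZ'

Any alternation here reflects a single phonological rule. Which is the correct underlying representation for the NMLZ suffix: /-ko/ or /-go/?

/-ko/

The NMLZ morpheme has two allomorphs, [-go] and [-ko].
By contrast the CAUS suffix keeps its initial [g] throughout — that segment must be underlying.
So the underlying form is /-ko/, and voiceless stops become voiced after a nasal.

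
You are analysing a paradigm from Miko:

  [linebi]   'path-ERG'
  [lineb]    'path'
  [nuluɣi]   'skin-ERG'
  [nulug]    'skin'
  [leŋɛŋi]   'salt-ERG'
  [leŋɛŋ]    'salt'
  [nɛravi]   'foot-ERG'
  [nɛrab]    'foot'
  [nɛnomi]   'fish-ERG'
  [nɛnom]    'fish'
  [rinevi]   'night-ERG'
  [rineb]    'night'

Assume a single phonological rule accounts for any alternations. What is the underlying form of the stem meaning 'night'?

/rinev/

The root 'night' surfaces as [rinevi] and [rineb], with a stem-final [v] ~ [b] alternation.
If /b/ were underlying and a rule turned it into [v] before the ERG suffix, 'path' would also alternate; but it has [b] in both [linebi] and [lineb].
The alternation reflects word-final hardening: voiced fricatives become stops word-finally. /v/ is underlying.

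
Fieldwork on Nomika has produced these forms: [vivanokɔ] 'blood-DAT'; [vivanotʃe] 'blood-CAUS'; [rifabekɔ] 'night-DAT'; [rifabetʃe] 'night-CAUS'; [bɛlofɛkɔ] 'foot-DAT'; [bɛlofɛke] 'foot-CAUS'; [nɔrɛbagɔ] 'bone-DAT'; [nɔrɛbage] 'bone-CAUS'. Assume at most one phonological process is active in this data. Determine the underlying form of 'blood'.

/vivanotʃ/

The stem for 'blood' ends in [k] in [vivanokɔ] but [tʃ] in [vivanotʃe].
The stem 'foot' ([bɛlofɛkɔ], [bɛlofɛke]) shows [k] unchanged in both environments, so [k] cannot be basic with [tʃ] derived before the CAUS suffix.
Therefore /tʃ/ is basic and [k] is derived by depalatalization (palato-alveolar /tʃ/ becomes [k] when no front vowel follows).
Hence 'blood' is /vivanotʃ/ underlyingly.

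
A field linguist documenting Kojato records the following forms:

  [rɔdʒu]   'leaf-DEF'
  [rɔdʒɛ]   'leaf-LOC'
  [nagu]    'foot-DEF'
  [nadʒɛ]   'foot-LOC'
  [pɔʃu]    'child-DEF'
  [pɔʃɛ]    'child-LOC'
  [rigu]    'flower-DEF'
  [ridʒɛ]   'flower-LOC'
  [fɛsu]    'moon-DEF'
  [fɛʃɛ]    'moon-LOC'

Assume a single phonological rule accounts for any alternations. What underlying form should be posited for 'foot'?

/nag/

In [nagu] and [nadʒɛ] the final segment of 'foot' alternates: [g] ~ [dʒ].
Compare 'leaf', with invariant [dʒ] in [rɔdʒu] and [rɔdʒɛ]: an analysis with underlying /dʒ/ and a rule producing [g] before the DEF suffix would wrongly predict alternation here too.
The underlying segment must be /g/; /g/ and /s/ become palato-alveolar [dʒ] and [ʃ] before a front vowel, yielding [dʒ] there.
Hence 'foot' is /nag/ underlyingly.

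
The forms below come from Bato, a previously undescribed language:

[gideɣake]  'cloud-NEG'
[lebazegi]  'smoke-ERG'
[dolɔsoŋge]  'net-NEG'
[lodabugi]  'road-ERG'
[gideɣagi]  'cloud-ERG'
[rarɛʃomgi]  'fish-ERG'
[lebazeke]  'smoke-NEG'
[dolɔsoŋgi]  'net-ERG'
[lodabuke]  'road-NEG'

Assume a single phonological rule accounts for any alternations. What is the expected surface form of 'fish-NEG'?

[rarɛʃomge]

The NEG suffix surfaces as [-ge] and [-ke], depending on the final segment of the stem.
By contrast the ERG suffix keeps its initial [g] throughout — that segment must be underlying.
So the underlying form is /-ke/, and voiceless stops become voiced after a nasal.
After 'fish', which ends in a nasal, the suffix surfaces as [-ge], giving [rarɛʃomge].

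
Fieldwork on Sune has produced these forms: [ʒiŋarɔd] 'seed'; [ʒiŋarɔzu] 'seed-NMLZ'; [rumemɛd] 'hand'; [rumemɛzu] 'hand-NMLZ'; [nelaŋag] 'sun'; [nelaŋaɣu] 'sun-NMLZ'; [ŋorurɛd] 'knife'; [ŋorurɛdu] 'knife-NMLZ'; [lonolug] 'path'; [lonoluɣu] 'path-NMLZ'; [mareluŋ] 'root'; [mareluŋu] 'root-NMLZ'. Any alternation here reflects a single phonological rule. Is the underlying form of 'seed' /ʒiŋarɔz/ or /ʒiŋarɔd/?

'seed' shows [d] ~ [z] at the end of the stem ([ʒiŋarɔd] vs [ʒiŋarɔzu]).
If /d/ were underlying and a rule turned it into [z] before the NMLZ suffix, 'knife' would also alternate; but it has [d] in both [ŋorurɛd] and [ŋorurɛdu].
The alternation reflects word-final hardening: voiced fricatives become stops word-finally. /z/ is underlying.

/ʒiŋarɔz/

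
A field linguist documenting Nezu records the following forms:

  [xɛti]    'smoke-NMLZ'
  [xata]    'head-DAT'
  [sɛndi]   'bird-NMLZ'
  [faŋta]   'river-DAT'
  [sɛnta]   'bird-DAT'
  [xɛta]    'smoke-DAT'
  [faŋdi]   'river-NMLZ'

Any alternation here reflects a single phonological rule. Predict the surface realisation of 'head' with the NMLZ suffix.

The NMLZ suffix surfaces as [-di] and [-ti], depending on the final segment of the stem.
The DAT suffix, which begins with [t], is invariant after every stem; so [t] is not altered by any rule here.
So the underlying form is /-di/, and voiced stops become voiceless after a vowel.
After 'head', which ends in a vowel, the suffix surfaces as [-ti], giving [xati].

[xati]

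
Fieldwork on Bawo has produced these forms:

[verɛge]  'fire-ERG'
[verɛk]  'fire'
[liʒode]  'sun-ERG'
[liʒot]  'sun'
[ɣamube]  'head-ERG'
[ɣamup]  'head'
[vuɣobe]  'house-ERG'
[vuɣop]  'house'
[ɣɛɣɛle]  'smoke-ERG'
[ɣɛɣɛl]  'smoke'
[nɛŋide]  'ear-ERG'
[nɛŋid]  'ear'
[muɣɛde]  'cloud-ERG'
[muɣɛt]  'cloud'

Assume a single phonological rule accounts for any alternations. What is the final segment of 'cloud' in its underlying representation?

'cloud' shows [d] ~ [t] at the end of the stem ([muɣɛde] vs [muɣɛt]).
But 'ear' keeps [d] in both environments ([nɛŋide], [nɛŋid]), so there is no rule changing /d/ to [t] in isolation.
The underlying segment must be /t/; voiceless stops become voiced between vowels, yielding [d] there.

/t/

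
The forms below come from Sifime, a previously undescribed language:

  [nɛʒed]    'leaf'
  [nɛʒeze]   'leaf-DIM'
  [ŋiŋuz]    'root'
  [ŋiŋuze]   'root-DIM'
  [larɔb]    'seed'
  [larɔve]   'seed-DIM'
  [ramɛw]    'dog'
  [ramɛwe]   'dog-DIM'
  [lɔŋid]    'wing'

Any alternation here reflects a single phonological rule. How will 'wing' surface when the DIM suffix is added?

[lɔŋize]

The root 'leaf' surfaces as [nɛʒed] and [nɛʒeze], with a stem-final [d] ~ [z] alternation.
The stem 'root' ([ŋiŋuz], [ŋiŋuze]) shows [z] unchanged in both environments, so [z] cannot be basic with [d] derived in isolation.
So /d/ is underlying, and a rule of intervocalic spirantization — voiced stops become fricatives between vowels — gives [z].
The one attested form of 'wing', [lɔŋid], shows underlying /lɔŋid/. Applying the same rule between vowels gives [lɔŋize].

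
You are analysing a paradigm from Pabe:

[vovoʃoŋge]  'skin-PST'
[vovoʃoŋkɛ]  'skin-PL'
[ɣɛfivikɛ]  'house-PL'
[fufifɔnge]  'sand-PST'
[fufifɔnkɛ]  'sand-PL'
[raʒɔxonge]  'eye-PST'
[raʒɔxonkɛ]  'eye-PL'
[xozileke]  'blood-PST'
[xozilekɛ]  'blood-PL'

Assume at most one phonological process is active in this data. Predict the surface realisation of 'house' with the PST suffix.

The PST morpheme has two allomorphs, [-ge] and [-ke].
By contrast the PL suffix keeps its initial [k] throughout — that segment must be underlying.
So the underlying form is /-ge/, and voiced stops become voiceless after a vowel.
After 'house', which ends in a vowel, the suffix surfaces as [-ke], giving [ɣɛfivike].

[ɣɛfivike]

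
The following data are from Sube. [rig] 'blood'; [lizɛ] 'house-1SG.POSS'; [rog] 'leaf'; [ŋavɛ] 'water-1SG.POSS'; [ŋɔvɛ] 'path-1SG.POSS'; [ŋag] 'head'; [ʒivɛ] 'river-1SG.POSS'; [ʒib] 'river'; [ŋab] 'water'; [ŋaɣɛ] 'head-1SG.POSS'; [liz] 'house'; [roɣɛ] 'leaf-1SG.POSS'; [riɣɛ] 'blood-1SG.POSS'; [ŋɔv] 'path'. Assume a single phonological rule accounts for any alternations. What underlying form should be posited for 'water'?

'water' shows [v] ~ [b] at the end of the stem ([ŋavɛ] vs [ŋab]).
If /v/ were underlying and a rule turned it into [b] in isolation, 'path' would also alternate; but it has [v] in both [ŋɔvɛ] and [ŋɔv].
Therefore /b/ is basic and [v] is derived by intervocalic spirantization (voiced stops become fricatives between vowels).

/ŋab/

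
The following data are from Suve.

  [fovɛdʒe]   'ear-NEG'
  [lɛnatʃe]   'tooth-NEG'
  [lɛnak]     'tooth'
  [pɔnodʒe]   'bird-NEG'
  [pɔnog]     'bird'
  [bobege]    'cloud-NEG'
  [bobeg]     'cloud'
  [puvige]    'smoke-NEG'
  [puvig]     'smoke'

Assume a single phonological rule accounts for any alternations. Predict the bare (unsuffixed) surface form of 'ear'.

[fovɛg]

'bird' shows [dʒ] ~ [g] at the end of the stem ([pɔnodʒe] vs [pɔnog]).
Compare 'smoke', with invariant [g] in [puvige] and [puvig]: an analysis with underlying /g/ and a rule producing [dʒ] before the NEG suffix would wrongly predict alternation here too.
So /dʒ/ is underlying, and a rule of depalatalization — palato-alveolar /tʃ/ and /dʒ/ become [k] and [g] when no front vowel follows — gives [g].
The one attested form of 'ear', [fovɛdʒe], shows underlying /fovɛdʒ/. Applying the same rule when no front vowel follows gives [fovɛg].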